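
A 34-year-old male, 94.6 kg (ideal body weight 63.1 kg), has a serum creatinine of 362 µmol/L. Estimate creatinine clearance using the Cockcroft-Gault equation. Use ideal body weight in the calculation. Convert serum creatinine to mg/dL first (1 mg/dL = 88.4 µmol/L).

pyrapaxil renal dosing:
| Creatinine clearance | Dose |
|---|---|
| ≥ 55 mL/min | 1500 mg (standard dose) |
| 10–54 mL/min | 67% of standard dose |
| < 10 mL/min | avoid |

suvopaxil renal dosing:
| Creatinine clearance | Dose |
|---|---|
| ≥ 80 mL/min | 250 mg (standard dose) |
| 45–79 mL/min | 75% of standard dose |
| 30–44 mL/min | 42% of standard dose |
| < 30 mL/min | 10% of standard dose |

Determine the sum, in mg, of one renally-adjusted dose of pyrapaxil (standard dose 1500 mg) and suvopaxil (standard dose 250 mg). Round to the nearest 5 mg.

SCr = 362 / 88.4 = 4.095 mg/dL
CrCl = (140 − 34) × 63.1 / (72 × 4.095) = 6688.6 / 294.84 ≈ 22.7 mL/min
CrCl ≈ 23 mL/min.
pyrapaxil: 10–54 mL/min → 67% of 1500 mg = 1005 mg.
suvopaxil: < 30 mL/min → 10% of 250 mg = 25 mg.
Total = 1005 + 25 = 1030 mg.

1030 mg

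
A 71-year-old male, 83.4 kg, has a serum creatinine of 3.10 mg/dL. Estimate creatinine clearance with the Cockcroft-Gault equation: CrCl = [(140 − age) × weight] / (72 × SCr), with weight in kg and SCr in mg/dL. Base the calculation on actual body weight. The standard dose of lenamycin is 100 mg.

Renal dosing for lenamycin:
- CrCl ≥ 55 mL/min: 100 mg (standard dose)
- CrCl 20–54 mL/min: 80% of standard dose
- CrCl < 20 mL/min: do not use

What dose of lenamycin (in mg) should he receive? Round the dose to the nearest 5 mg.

CrCl = (140 − 71) × 83.4 / (72 × 3.1) = 5754.6 / 223.20 ≈ 25.8 mL/min
CrCl ≈ 26 mL/min → bracket 20–54 mL/min.
80% of 100 mg = 80 mg

80 mg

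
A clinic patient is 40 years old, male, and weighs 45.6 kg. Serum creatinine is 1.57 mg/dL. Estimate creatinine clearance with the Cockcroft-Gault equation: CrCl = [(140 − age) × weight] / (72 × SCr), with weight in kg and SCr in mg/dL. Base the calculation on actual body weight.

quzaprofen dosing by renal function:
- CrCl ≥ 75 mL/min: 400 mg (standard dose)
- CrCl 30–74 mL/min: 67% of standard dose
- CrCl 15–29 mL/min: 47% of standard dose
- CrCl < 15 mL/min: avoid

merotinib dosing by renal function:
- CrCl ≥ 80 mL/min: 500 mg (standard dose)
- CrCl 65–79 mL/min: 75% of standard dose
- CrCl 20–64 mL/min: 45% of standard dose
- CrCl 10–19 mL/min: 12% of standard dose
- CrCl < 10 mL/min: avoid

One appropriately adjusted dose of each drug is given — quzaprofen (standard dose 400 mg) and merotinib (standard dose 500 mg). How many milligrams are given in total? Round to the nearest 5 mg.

495 mg

CrCl = (140 − 40) × 45.6 / (72 × 1.57) = 4560.0 / 113.04 ≈ 40.3 mL/min
CrCl ≈ 40 mL/min.
quzaprofen: 30–74 mL/min → 67% of 400 mg = 268 mg.
merotinib: 20–64 mL/min → 45% of 500 mg = 225 mg.
Total = 268 + 225 = 493 mg.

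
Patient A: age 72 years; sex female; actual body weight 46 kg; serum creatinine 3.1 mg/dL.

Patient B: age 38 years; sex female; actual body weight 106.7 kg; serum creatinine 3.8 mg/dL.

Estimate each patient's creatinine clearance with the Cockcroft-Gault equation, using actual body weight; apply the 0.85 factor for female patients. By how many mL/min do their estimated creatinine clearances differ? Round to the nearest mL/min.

22 mL/min

Patient A: CrCl = (140 − 72) × 46 / (72 × 3.1) × 0.85 = 3128.0 / 223.20 × 0.85 ≈ 11.9 mL/min
Patient B: CrCl = (140 − 38) × 106.7 / (72 × 3.8) × 0.85 = 10883.4 / 273.60 × 0.85 ≈ 33.8 mL/min
|11.9 − 33.8| = 21.9 mL/min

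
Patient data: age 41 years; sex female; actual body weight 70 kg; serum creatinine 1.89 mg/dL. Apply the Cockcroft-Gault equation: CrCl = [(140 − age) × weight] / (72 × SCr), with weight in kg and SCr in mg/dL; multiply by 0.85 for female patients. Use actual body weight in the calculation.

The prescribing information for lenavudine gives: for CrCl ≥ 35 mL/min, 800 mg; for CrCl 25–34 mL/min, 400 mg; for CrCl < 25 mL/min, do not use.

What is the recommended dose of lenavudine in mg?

CrCl = (140 − 41) × 70 / (72 × 1.89) × 0.85 = 6930.0 / 136.08 × 0.85 ≈ 43.3 mL/min
CrCl ≈ 43 mL/min → bracket ≥ 35 mL/min.
Dose for this bracket: 800 mg.

800 mg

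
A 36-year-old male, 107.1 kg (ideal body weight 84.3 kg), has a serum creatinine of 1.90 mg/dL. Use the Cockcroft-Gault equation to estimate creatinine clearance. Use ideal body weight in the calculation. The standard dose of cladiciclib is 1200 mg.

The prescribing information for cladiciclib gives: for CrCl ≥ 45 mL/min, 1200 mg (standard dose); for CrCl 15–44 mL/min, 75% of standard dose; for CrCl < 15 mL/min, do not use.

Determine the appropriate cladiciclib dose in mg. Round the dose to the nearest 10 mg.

1200 mg

CrCl = (140 − 36) × 84.3 / (72 × 1.9) = 8767.2 / 136.80 ≈ 64.1 mL/min
CrCl ≈ 64 mL/min → bracket ≥ 45 mL/min.
100% of 1200 mg = 1200 mg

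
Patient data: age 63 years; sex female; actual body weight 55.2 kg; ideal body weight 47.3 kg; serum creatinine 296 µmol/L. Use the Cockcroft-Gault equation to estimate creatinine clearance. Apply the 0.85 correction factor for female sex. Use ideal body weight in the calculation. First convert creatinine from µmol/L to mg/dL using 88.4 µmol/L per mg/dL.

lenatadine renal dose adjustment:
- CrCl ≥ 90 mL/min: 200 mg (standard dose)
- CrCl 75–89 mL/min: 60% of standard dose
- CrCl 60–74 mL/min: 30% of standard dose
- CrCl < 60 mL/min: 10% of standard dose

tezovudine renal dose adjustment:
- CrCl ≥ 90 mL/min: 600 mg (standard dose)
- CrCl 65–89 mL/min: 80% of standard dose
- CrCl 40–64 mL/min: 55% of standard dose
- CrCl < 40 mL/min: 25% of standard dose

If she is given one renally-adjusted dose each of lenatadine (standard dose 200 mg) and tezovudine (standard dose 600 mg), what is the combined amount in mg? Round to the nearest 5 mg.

SCr = 296 / 88.4 = 3.348 mg/dL
CrCl = (140 − 63) × 47.3 / (72 × 3.348) × 0.85 = 3642.1 / 241.06 × 0.85 ≈ 12.8 mL/min
CrCl ≈ 13 mL/min.
lenatadine: < 60 mL/min → 10% of 200 mg = 20 mg.
tezovudine: < 40 mL/min → 25% of 600 mg = 150 mg.
Total = 20 + 150 = 170 mg.

170 mg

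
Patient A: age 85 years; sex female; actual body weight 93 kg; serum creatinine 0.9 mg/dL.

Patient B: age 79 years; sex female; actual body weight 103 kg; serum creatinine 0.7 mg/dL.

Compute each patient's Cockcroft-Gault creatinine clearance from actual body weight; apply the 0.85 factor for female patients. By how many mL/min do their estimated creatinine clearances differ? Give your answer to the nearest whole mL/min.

39 mL/min

Patient A: CrCl = (140 − 85) × 93 / (72 × 0.9) × 0.85 = 5115.0 / 64.80 × 0.85 ≈ 67.1 mL/min
Patient B: CrCl = (140 − 79) × 103 / (72 × 0.7) × 0.85 = 6283.0 / 50.40 × 0.85 ≈ 106.0 mL/min
|67.1 − 106.0| = 38.9 mL/min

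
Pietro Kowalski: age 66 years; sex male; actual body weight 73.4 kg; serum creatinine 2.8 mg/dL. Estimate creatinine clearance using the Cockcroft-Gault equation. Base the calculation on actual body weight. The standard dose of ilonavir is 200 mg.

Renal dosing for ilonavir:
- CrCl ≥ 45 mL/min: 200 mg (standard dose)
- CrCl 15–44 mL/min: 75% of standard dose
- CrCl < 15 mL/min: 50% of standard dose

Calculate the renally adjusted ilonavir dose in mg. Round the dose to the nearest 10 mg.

150 mg

CrCl = (140 − 66) × 73.4 / (72 × 2.8) = 5431.6 / 201.60 ≈ 26.9 mL/min
CrCl ≈ 27 mL/min → bracket 15–44 mL/min.
75% of 200 mg = 150 mg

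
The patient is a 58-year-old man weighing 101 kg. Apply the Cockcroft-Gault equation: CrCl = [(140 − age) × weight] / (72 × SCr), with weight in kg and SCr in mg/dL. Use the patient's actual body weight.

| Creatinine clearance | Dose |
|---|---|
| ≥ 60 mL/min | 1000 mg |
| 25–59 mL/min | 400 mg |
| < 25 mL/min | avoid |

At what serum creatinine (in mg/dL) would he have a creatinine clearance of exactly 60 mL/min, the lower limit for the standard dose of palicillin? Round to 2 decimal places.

Standard dose requires CrCl ≥ 60 mL/min.
Set (140 − 58) × 101 / (72 × SCr) = 60
SCr = (140 − 58) × 101 / (72 × 60) = 1.917 mg/dL

1.92 mg/dL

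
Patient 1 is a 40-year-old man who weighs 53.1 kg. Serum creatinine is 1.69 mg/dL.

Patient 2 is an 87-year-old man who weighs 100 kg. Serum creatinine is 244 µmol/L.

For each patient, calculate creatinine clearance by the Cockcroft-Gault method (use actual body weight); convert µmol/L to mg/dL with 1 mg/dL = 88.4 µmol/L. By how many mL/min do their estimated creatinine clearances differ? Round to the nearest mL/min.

Patient 1: CrCl = (140 − 40) × 53.1 / (72 × 1.69) = 5310.0 / 121.68 ≈ 43.6 mL/min
Patient 2: SCr = 244 / 88.4 = 2.76 mg/dL
Patient 2: CrCl = (140 − 87) × 100 / (72 × 2.76) = 5300.0 / 198.72 ≈ 26.7 mL/min
|43.6 − 26.7| = 16.9 mL/min

17 mL/min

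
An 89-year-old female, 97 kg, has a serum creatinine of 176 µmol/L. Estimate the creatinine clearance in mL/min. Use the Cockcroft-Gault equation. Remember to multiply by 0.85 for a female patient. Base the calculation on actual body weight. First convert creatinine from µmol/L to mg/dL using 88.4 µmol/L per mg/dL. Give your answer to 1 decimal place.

29.3 mL/min

SCr = 176 / 88.4 = 1.991 mg/dL
CrCl = (140 − 89) × 97 / (72 × 1.991) × 0.85 = 4947.0 / 143.35 × 0.85 ≈ 29.3 mL/min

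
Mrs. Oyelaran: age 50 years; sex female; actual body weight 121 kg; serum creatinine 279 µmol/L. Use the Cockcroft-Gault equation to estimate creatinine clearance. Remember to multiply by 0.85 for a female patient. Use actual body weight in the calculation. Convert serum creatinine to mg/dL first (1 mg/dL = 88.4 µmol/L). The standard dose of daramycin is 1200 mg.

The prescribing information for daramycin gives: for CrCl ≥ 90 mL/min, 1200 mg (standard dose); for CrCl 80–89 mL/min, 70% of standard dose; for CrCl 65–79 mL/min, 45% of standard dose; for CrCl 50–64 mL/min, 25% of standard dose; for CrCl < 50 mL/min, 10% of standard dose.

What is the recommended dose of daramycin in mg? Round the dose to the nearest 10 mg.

120 mg

SCr = 279 / 88.4 = 3.156 mg/dL
CrCl = (140 − 50) × 121 / (72 × 3.156) × 0.85 = 10890.0 / 227.23 × 0.85 ≈ 40.7 mL/min
CrCl ≈ 41 mL/min → bracket < 50 mL/min.
10% of 1200 mg = 120 mg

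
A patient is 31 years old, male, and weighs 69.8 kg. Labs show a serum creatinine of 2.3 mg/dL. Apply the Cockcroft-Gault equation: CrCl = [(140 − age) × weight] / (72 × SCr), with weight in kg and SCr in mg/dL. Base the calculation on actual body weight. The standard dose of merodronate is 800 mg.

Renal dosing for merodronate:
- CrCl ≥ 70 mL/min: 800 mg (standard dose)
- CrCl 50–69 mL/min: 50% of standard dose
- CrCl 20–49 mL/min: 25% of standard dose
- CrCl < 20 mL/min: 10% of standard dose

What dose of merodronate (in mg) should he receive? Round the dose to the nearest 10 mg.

CrCl = (140 − 31) × 69.8 / (72 × 2.3) = 7608.2 / 165.60 ≈ 45.9 mL/min
CrCl ≈ 46 mL/min → bracket 20–49 mL/min.
25% of 800 mg = 200 mg

200 mg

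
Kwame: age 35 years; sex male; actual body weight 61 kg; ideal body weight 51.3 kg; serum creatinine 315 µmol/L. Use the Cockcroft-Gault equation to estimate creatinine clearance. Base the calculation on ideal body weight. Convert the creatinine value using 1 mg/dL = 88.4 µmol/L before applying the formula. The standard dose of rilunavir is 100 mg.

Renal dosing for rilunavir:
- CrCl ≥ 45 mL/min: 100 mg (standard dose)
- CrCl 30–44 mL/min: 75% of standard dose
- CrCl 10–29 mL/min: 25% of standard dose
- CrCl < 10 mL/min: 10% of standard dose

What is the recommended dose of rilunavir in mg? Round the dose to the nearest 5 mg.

25 mg

SCr = 315 / 88.4 = 3.563 mg/dL
CrCl = (140 − 35) × 51.3 / (72 × 3.563) = 5386.5 / 256.54 ≈ 21.0 mL/min
CrCl ≈ 21 mL/min → bracket 10–29 mL/min.
25% of 100 mg = 25 mg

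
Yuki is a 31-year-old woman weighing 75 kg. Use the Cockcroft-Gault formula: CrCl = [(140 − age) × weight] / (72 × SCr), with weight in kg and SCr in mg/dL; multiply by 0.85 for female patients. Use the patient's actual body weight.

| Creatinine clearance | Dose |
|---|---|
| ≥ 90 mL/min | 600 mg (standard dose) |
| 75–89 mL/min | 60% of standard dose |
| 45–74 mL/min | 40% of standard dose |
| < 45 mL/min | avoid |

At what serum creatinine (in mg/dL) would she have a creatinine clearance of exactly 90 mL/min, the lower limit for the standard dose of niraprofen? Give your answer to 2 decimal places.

1.07 mg/dL

Standard dose requires CrCl ≥ 90 mL/min.
Set (140 − 31) × 75 × 0.85 / (72 × SCr) = 90
SCr = (140 − 31) × 75 × 0.85 / (72 × 90) = 1.072 mg/dL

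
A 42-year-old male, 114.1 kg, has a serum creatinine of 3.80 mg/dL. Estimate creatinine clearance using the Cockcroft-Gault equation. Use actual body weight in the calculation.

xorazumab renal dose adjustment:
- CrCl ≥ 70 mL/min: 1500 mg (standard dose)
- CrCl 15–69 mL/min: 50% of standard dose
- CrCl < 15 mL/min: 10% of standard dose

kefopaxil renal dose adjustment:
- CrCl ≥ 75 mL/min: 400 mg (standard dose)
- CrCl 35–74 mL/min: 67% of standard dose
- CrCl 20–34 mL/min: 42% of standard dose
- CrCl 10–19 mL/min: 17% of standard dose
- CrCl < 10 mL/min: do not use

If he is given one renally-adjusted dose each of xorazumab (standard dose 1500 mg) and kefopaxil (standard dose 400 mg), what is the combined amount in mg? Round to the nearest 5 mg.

CrCl = (140 − 42) × 114.1 / (72 × 3.8) = 11181.8 / 273.60 ≈ 40.9 mL/min
CrCl ≈ 41 mL/min.
xorazumab: 15–69 mL/min → 50% of 1500 mg = 750 mg.
kefopaxil: 35–74 mL/min → 67% of 400 mg = 268 mg.
Total = 750 + 268 = 1018 mg.

1020 mg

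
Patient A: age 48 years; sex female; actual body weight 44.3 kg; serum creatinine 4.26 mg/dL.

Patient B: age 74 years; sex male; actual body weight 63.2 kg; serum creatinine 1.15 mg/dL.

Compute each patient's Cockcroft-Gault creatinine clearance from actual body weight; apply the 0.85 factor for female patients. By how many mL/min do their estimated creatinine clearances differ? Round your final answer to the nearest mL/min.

39 mL/min

Patient A: CrCl = (140 − 48) × 44.3 / (72 × 4.26) × 0.85 = 4075.6 / 306.72 × 0.85 ≈ 11.3 mL/min
Patient B: CrCl = (140 − 74) × 63.2 / (72 × 1.15) = 4171.2 / 82.80 ≈ 50.4 mL/min
|11.3 − 50.4| = 39.1 mL/min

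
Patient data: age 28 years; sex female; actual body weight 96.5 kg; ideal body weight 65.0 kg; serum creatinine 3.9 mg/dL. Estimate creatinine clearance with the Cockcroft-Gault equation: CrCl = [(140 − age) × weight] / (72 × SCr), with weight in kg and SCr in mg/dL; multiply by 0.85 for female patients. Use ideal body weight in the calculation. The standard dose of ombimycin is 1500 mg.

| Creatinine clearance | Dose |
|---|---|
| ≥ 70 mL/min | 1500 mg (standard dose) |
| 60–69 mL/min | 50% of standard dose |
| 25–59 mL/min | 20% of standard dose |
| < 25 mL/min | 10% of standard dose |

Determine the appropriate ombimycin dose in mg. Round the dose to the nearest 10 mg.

CrCl = (140 − 28) × 65 / (72 × 3.9) × 0.85 = 7280.0 / 280.80 × 0.85 ≈ 22.0 mL/min
CrCl ≈ 22 mL/min → bracket < 25 mL/min.
10% of 1500 mg = 150 mg

150 mg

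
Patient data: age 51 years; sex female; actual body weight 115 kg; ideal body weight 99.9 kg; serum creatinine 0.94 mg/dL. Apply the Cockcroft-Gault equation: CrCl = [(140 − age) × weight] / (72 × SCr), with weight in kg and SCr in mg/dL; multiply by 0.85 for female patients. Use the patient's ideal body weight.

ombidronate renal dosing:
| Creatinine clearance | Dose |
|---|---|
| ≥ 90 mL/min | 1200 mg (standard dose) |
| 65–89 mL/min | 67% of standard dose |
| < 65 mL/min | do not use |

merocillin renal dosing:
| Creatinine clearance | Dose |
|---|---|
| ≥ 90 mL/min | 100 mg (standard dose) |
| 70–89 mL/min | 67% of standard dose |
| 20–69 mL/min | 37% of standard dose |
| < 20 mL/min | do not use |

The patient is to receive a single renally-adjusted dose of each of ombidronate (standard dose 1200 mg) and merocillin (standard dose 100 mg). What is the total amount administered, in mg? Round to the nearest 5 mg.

CrCl = (140 − 51) × 99.9 / (72 × 0.94) × 0.85 = 8891.1 / 67.68 × 0.85 ≈ 111.7 mL/min
CrCl ≈ 112 mL/min.
ombidronate: ≥ 90 mL/min → 100% of 1200 mg = 1200 mg.
merocillin: ≥ 90 mL/min → 100% of 100 mg = 100 mg.
Total = 1200 + 100 = 1300 mg.

1300 mg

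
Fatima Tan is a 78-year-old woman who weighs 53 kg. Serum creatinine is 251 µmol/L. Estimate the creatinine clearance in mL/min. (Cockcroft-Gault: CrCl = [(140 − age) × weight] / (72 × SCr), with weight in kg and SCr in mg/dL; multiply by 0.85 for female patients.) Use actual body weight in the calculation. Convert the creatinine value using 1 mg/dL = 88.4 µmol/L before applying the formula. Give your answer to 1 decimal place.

13.7 mL/min

SCr = 251 / 88.4 = 2.839 mg/dL
CrCl = (140 − 78) × 53 / (72 × 2.839) × 0.85 = 3286.0 / 204.41 × 0.85 ≈ 13.7 mL/min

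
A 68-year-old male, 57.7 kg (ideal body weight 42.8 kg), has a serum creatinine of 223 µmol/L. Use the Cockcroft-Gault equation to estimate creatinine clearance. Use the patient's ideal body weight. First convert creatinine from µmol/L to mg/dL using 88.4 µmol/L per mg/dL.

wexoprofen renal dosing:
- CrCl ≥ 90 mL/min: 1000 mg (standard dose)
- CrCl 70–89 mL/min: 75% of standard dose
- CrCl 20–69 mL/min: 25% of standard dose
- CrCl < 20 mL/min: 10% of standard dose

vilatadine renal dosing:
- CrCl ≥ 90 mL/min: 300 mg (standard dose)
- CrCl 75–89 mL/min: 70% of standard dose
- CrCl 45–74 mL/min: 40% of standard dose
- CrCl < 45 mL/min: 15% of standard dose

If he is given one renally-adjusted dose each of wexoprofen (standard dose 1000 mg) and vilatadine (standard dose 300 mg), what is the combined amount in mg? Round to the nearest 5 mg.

SCr = 223 / 88.4 = 2.523 mg/dL
CrCl = (140 − 68) × 42.8 / (72 × 2.523) = 3081.6 / 181.66 ≈ 17.0 mL/min
CrCl ≈ 17 mL/min.
wexoprofen: < 20 mL/min → 10% of 1000 mg = 100 mg.
vilatadine: < 45 mL/min → 15% of 300 mg = 45 mg.
Total = 100 + 45 = 145 mg.

145 mg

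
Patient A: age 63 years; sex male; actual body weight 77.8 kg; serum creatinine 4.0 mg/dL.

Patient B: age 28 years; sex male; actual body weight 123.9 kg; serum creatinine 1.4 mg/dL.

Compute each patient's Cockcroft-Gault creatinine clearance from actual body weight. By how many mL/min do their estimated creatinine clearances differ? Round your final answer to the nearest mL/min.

117 mL/min

Patient A: CrCl = (140 − 63) × 77.8 / (72 × 4) = 5990.6 / 288.00 ≈ 20.8 mL/min
Patient B: CrCl = (140 − 28) × 123.9 / (72 × 1.4) = 13876.8 / 100.80 ≈ 137.7 mL/min
|20.8 − 137.7| = 116.9 mL/min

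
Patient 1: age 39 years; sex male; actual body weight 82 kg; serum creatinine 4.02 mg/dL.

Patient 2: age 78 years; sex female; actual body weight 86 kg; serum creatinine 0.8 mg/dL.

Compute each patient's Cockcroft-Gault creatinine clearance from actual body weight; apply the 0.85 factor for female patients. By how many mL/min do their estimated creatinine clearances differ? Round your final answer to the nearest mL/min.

Patient 1: CrCl = (140 − 39) × 82 / (72 × 4.02) = 8282.0 / 289.44 ≈ 28.6 mL/min
Patient 2: CrCl = (140 − 78) × 86 / (72 × 0.8) × 0.85 = 5332.0 / 57.60 × 0.85 ≈ 78.7 mL/min
|28.6 − 78.7| = 50.1 mL/min

50 mL/min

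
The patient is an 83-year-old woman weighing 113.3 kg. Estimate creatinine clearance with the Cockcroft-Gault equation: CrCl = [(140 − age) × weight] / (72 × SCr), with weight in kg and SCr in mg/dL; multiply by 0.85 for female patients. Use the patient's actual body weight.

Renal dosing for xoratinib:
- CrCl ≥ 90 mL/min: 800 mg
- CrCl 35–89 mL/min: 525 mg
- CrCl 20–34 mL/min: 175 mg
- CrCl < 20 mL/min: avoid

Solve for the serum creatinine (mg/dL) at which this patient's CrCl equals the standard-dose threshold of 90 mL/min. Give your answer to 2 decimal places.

Standard dose requires CrCl ≥ 90 mL/min.
Set (140 − 83) × 113.3 × 0.85 / (72 × SCr) = 90
SCr = (140 − 83) × 113.3 × 0.85 / (72 × 90) = 0.847 mg/dL

0.85 mg/dL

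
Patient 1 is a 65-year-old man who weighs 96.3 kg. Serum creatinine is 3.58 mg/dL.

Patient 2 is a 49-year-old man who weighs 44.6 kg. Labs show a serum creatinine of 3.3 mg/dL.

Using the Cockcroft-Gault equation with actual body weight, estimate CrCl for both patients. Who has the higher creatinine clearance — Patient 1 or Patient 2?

Patient 1

Patient 1: CrCl = (140 − 65) × 96.3 / (72 × 3.58) = 7222.5 / 257.76 ≈ 28.0 mL/min
Patient 2: CrCl = (140 − 49) × 44.6 / (72 × 3.3) = 4058.6 / 237.60 ≈ 17.1 mL/min
28.0 vs 17.1 mL/min → Patient 1 is higher.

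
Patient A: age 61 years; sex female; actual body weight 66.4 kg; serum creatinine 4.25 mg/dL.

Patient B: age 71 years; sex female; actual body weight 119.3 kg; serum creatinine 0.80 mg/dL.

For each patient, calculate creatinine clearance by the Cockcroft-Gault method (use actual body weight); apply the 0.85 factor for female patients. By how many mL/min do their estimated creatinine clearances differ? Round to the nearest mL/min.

Patient A: CrCl = (140 − 61) × 66.4 / (72 × 4.25) × 0.85 = 5245.6 / 306.00 × 0.85 ≈ 14.6 mL/min
Patient B: CrCl = (140 − 71) × 119.3 / (72 × 0.8) × 0.85 = 8231.7 / 57.60 × 0.85 ≈ 121.5 mL/min
|14.6 − 121.5| = 106.9 mL/min

107 mL/min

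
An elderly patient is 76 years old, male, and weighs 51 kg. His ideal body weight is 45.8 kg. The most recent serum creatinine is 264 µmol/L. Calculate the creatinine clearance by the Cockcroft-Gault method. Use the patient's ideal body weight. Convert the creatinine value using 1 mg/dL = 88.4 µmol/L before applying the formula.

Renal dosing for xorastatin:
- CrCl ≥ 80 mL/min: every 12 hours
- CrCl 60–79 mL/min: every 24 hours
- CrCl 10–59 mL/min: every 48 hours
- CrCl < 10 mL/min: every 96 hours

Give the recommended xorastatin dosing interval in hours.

SCr = 264 / 88.4 = 2.986 mg/dL
CrCl = (140 − 76) × 45.8 / (72 × 2.986) = 2931.2 / 214.99 ≈ 13.6 mL/min
CrCl ≈ 14 mL/min → bracket 10–59 mL/min → every 48 hours.

every 48 hours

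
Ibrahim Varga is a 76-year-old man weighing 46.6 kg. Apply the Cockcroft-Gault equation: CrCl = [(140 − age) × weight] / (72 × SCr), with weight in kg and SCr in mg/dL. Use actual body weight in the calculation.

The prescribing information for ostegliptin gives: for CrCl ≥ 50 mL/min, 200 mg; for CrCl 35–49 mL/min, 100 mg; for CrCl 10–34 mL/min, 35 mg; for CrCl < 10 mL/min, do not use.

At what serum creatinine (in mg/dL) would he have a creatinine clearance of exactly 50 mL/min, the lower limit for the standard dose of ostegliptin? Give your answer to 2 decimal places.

0.83 mg/dL

Standard dose requires CrCl ≥ 50 mL/min.
Set (140 − 76) × 46.6 / (72 × SCr) = 50
SCr = (140 − 76) × 46.6 / (72 × 50) = 0.828 mg/dL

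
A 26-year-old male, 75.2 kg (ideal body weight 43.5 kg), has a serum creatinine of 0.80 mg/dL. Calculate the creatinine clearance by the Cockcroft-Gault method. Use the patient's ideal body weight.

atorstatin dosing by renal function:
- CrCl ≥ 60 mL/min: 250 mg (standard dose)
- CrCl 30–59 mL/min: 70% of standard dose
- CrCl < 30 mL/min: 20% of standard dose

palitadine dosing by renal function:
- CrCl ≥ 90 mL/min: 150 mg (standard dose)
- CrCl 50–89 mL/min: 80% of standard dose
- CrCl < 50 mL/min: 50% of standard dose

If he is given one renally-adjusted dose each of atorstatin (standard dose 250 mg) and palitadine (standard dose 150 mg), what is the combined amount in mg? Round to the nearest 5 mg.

370 mg

CrCl = (140 − 26) × 43.5 / (72 × 0.8) = 4959.0 / 57.60 ≈ 86.1 mL/min
CrCl ≈ 86 mL/min.
atorstatin: ≥ 60 mL/min → 100% of 250 mg = 250 mg.
palitadine: 50–89 mL/min → 80% of 150 mg = 120 mg.
Total = 250 + 120 = 370 mg.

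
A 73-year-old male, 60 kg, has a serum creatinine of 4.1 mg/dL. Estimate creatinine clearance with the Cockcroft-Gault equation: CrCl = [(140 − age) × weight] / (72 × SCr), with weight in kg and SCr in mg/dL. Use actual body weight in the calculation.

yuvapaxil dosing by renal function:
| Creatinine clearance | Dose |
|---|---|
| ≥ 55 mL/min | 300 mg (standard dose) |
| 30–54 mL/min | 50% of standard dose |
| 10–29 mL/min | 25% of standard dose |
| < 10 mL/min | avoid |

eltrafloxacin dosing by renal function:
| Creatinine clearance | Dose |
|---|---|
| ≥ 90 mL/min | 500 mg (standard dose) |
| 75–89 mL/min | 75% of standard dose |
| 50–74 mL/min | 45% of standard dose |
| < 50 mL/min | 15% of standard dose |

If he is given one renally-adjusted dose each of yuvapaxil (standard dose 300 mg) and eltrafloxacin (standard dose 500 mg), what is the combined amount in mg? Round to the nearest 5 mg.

150 mg

CrCl = (140 − 73) × 60 / (72 × 4.1) = 4020.0 / 295.20 ≈ 13.6 mL/min
CrCl ≈ 14 mL/min.
yuvapaxil: 10–29 mL/min → 25% of 300 mg = 75 mg.
eltrafloxacin: < 50 mL/min → 15% of 500 mg = 75 mg.
Total = 75 + 75 = 150 mg.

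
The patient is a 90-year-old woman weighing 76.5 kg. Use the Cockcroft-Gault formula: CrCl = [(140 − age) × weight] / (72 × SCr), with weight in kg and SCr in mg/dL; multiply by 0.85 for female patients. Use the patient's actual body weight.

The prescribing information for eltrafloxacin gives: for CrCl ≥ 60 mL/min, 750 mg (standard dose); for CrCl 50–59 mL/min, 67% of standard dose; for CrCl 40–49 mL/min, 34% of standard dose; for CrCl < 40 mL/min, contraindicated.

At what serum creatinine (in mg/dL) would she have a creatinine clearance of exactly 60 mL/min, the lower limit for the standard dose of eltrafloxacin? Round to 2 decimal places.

Standard dose requires CrCl ≥ 60 mL/min.
Set (140 − 90) × 76.5 × 0.85 / (72 × SCr) = 60
SCr = (140 − 90) × 76.5 × 0.85 / (72 × 60) = 0.753 mg/dL

0.75 mg/dL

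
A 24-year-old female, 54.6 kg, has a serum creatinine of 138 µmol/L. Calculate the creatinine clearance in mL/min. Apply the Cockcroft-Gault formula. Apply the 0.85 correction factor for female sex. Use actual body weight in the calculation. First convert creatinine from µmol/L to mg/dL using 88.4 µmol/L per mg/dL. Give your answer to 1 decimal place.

47.9 mL/min

SCr = 138 / 88.4 = 1.561 mg/dL
CrCl = (140 − 24) × 54.6 / (72 × 1.561) × 0.85 = 6333.6 / 112.39 × 0.85 ≈ 47.9 mL/min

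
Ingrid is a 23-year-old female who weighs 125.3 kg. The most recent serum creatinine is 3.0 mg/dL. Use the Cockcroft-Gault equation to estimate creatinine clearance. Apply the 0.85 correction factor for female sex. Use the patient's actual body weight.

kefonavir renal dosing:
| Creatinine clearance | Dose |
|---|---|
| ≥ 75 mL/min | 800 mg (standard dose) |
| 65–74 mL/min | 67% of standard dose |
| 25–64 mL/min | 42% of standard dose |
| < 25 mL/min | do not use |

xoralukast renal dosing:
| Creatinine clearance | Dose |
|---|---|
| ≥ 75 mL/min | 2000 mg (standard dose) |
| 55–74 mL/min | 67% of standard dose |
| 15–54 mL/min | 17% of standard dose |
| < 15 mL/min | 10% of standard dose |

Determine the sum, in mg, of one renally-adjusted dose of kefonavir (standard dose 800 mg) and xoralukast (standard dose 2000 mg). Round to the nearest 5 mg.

1675 mg

CrCl = (140 − 23) × 125.3 / (72 × 3) × 0.85 = 14660.1 / 216.00 × 0.85 ≈ 57.7 mL/min
CrCl ≈ 58 mL/min.
kefonavir: 25–64 mL/min → 42% of 800 mg = 336 mg.
xoralukast: 55–74 mL/min → 67% of 2000 mg = 1340 mg.
Total = 336 + 1340 = 1676 mg.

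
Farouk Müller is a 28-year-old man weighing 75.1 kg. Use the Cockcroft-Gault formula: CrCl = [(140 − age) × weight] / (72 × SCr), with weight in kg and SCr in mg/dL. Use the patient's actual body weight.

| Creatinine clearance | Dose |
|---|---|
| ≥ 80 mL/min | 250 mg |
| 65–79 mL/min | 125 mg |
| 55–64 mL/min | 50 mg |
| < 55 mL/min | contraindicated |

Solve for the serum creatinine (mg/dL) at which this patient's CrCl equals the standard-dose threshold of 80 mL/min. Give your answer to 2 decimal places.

Standard dose requires CrCl ≥ 80 mL/min.
Set (140 − 28) × 75.1 / (72 × SCr) = 80
SCr = (140 − 28) × 75.1 / (72 × 80) = 1.460 mg/dL

1.46 mg/dL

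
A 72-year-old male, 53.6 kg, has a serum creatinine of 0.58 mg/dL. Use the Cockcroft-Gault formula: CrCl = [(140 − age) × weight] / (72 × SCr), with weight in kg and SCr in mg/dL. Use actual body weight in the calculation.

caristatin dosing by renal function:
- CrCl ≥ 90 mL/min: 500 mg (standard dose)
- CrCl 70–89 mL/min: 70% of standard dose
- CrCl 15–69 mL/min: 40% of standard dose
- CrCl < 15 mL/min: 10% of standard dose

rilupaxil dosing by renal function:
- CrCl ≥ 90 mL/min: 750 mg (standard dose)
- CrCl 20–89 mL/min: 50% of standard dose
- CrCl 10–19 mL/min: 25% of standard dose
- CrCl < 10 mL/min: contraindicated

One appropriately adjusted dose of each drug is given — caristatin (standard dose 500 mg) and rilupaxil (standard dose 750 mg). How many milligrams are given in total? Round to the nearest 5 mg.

CrCl = (140 − 72) × 53.6 / (72 × 0.58) = 3644.8 / 41.76 ≈ 87.3 mL/min
CrCl ≈ 87 mL/min.
caristatin: 70–89 mL/min → 70% of 500 mg = 350 mg.
rilupaxil: 20–89 mL/min → 50% of 750 mg = 375 mg.
Total = 350 + 375 = 725 mg.

725 mg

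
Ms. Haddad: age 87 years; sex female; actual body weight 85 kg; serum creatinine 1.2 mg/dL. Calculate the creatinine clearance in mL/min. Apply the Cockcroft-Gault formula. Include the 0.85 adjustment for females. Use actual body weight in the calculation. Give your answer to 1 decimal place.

CrCl = (140 − 87) × 85 / (72 × 1.2) × 0.85 = 4505.0 / 86.40 × 0.85 ≈ 44.3 mL/min

44.3 mL/min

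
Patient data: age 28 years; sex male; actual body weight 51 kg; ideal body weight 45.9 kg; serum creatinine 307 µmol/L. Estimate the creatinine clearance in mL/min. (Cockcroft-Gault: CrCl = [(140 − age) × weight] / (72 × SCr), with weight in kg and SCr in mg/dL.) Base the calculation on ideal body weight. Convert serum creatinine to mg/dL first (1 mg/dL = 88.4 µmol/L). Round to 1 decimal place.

SCr = 307 / 88.4 = 3.473 mg/dL
CrCl = (140 − 28) × 45.9 / (72 × 3.473) = 5140.8 / 250.06 ≈ 20.6 mL/min

20.6 mL/min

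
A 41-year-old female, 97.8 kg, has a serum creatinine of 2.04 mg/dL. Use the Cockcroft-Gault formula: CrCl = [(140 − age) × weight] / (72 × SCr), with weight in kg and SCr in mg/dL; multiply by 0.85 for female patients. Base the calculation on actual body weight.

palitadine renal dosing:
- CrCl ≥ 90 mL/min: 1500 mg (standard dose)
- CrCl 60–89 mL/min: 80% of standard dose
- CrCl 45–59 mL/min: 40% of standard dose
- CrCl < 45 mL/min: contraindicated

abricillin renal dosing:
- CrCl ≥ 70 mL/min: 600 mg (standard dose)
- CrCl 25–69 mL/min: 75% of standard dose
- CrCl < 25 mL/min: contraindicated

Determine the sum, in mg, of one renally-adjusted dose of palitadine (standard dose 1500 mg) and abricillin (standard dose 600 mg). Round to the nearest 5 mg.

1050 mg

CrCl = (140 − 41) × 97.8 / (72 × 2.04) × 0.85 = 9682.2 / 146.88 × 0.85 ≈ 56.0 mL/min
CrCl ≈ 56 mL/min.
palitadine: 45–59 mL/min → 40% of 1500 mg = 600 mg.
abricillin: 25–69 mL/min → 75% of 600 mg = 450 mg.
Total = 600 + 450 = 1050 mg.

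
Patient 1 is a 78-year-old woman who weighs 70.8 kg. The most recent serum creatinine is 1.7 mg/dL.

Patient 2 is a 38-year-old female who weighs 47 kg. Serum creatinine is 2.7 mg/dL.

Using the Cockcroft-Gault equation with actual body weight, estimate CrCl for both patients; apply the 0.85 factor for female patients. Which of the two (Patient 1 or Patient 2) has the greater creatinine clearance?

Patient 1: CrCl = (140 − 78) × 70.8 / (72 × 1.7) × 0.85 = 4389.6 / 122.40 × 0.85 ≈ 30.5 mL/min
Patient 2: CrCl = (140 − 38) × 47 / (72 × 2.7) × 0.85 = 4794.0 / 194.40 × 0.85 ≈ 21.0 mL/min
30.5 vs 21.0 mL/min → Patient 1 is higher.

Patient 1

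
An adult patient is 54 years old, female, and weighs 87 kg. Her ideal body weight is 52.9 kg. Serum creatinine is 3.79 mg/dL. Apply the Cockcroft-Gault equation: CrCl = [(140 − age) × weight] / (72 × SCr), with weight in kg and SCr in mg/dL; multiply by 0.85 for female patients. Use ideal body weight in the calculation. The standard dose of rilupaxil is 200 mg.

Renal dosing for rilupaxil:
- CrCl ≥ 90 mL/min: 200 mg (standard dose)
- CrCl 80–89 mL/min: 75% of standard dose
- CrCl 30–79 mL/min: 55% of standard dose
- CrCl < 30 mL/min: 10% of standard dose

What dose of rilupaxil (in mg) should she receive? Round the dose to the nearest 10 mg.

20 mg

CrCl = (140 − 54) × 52.9 / (72 × 3.79) × 0.85 = 4549.4 / 272.88 × 0.85 ≈ 14.2 mL/min
CrCl ≈ 14 mL/min → bracket < 30 mL/min.
10% of 200 mg = 20 mg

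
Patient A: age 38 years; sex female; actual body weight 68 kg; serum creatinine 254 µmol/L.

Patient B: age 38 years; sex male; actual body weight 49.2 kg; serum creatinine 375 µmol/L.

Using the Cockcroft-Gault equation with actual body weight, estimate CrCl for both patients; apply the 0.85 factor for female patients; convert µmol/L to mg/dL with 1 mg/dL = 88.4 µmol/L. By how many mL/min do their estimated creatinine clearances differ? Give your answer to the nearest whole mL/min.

Patient A: SCr = 254 / 88.4 = 2.873 mg/dL
Patient A: CrCl = (140 − 38) × 68 / (72 × 2.873) × 0.85 = 6936.0 / 206.86 × 0.85 ≈ 28.5 mL/min
Patient B: SCr = 375 / 88.4 = 4.242 mg/dL
Patient B: CrCl = (140 − 38) × 49.2 / (72 × 4.242) = 5018.4 / 305.42 ≈ 16.4 mL/min
|28.5 − 16.4| = 12.1 mL/min

12 mL/min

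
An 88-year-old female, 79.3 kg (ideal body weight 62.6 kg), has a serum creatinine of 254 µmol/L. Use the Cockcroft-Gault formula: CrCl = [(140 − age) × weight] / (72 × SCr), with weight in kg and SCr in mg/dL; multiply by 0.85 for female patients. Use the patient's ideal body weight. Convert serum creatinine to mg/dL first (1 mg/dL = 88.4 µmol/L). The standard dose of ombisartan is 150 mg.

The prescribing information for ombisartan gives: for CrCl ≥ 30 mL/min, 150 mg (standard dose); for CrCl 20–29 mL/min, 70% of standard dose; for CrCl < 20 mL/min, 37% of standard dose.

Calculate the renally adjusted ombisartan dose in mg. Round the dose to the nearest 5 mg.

SCr = 254 / 88.4 = 2.873 mg/dL
CrCl = (140 − 88) × 62.6 / (72 × 2.873) × 0.85 = 3255.2 / 206.86 × 0.85 ≈ 13.4 mL/min
CrCl ≈ 13 mL/min → bracket < 20 mL/min.
37% of 150 mg = 55.5 mg → 55 mg

55 mg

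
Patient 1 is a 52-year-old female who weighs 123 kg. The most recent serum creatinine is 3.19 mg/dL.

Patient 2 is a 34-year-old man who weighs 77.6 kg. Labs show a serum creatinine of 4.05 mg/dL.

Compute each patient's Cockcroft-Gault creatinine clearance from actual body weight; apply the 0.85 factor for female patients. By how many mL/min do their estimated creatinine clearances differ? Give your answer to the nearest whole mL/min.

Patient 1: CrCl = (140 − 52) × 123 / (72 × 3.19) × 0.85 = 10824.0 / 229.68 × 0.85 ≈ 40.1 mL/min
Patient 2: CrCl = (140 − 34) × 77.6 / (72 × 4.05) = 8225.6 / 291.60 ≈ 28.2 mL/min
|40.1 − 28.2| = 11.9 mL/min

12 mL/min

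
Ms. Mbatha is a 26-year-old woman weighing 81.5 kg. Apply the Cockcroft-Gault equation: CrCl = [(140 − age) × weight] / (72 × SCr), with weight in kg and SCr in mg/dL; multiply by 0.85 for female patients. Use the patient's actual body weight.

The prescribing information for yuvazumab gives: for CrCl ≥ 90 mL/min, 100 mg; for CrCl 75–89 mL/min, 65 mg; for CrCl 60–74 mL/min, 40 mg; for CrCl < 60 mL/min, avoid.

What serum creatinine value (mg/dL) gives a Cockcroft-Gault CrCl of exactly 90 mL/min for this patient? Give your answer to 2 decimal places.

1.22 mg/dL

Standard dose requires CrCl ≥ 90 mL/min.
Set (140 − 26) × 81.5 × 0.85 / (72 × SCr) = 90
SCr = (140 − 26) × 81.5 × 0.85 / (72 × 90) = 1.219 mg/dL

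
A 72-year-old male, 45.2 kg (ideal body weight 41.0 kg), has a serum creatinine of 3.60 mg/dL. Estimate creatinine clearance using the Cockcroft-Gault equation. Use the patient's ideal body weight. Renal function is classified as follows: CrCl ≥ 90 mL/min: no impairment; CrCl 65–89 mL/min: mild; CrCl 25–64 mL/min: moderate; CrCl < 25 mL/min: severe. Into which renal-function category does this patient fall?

CrCl = (140 − 72) × 41 / (72 × 3.6) = 2788.0 / 259.20 ≈ 10.8 mL/min
11 mL/min falls in the 'severe' range.

severe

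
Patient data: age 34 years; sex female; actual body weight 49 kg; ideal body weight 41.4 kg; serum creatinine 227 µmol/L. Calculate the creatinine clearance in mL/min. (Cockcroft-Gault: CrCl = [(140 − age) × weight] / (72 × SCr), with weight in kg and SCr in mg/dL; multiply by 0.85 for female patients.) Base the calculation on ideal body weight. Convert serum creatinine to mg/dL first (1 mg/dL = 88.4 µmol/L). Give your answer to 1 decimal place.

20.2 mL/min

SCr = 227 / 88.4 = 2.568 mg/dL
CrCl = (140 − 34) × 41.4 / (72 × 2.568) × 0.85 = 4388.4 / 184.90 × 0.85 ≈ 20.2 mL/min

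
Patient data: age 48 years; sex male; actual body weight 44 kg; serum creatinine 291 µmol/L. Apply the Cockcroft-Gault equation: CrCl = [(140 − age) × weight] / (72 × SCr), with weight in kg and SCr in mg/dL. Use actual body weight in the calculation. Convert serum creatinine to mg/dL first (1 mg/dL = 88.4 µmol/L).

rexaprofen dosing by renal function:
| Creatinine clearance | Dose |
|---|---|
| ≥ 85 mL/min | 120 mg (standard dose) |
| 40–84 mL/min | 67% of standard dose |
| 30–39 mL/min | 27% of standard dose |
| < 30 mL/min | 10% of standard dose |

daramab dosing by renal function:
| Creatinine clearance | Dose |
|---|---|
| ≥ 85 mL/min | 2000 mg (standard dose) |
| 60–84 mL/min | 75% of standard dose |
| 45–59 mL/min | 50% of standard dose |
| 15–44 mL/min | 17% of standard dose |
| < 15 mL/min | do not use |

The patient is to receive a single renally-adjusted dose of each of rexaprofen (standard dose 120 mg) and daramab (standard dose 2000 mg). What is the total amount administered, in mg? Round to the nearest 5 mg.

350 mg

SCr = 291 / 88.4 = 3.292 mg/dL
CrCl = (140 − 48) × 44 / (72 × 3.292) = 4048.0 / 237.02 ≈ 17.1 mL/min
CrCl ≈ 17 mL/min.
rexaprofen: < 30 mL/min → 10% of 120 mg = 12 mg.
daramab: 15–44 mL/min → 17% of 2000 mg = 340 mg.
Total = 12 + 340 = 352 mg.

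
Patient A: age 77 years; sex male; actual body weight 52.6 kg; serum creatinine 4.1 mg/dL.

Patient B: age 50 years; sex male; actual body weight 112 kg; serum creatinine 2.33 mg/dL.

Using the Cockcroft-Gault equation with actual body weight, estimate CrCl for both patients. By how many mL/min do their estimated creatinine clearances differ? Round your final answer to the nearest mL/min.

Patient A: CrCl = (140 − 77) × 52.6 / (72 × 4.1) = 3313.8 / 295.20 ≈ 11.2 mL/min
Patient B: CrCl = (140 − 50) × 112 / (72 × 2.33) = 10080.0 / 167.76 ≈ 60.1 mL/min
|11.2 − 60.1| = 48.9 mL/min

49 mL/min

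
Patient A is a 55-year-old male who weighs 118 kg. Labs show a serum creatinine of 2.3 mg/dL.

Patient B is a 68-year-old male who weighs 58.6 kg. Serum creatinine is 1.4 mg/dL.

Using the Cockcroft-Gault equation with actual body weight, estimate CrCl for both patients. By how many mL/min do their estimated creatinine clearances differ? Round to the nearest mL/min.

19 mL/min

Patient A: CrCl = (140 − 55) × 118 / (72 × 2.3) = 10030.0 / 165.60 ≈ 60.6 mL/min
Patient B: CrCl = (140 − 68) × 58.6 / (72 × 1.4) = 4219.2 / 100.80 ≈ 41.9 mL/min
|60.6 − 41.9| = 18.7 mL/min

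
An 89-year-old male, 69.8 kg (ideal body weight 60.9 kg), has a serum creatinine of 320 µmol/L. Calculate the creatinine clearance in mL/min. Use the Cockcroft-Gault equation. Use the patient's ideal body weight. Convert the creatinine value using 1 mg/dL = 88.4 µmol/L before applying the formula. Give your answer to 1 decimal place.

SCr = 320 / 88.4 = 3.62 mg/dL
CrCl = (140 − 89) × 60.9 / (72 × 3.62) = 3105.9 / 260.64 ≈ 11.9 mL/min

11.9 mL/min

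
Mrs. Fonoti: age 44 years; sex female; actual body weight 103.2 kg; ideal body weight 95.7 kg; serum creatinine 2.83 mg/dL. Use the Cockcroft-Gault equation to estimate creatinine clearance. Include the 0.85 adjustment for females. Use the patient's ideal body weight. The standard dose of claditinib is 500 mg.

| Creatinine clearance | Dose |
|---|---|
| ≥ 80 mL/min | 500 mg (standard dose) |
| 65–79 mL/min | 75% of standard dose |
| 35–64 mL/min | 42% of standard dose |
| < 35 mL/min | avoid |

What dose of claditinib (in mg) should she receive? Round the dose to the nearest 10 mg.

210 mg

CrCl = (140 − 44) × 95.7 / (72 × 2.83) × 0.85 = 9187.2 / 203.76 × 0.85 ≈ 38.3 mL/min
CrCl ≈ 38 mL/min → bracket 35–64 mL/min.
42% of 500 mg = 210 mg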